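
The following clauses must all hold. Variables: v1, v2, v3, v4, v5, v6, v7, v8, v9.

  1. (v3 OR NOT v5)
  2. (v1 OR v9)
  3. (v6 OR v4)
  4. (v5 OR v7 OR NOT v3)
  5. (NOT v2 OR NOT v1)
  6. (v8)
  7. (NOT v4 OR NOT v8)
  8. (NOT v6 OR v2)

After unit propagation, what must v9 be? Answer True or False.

True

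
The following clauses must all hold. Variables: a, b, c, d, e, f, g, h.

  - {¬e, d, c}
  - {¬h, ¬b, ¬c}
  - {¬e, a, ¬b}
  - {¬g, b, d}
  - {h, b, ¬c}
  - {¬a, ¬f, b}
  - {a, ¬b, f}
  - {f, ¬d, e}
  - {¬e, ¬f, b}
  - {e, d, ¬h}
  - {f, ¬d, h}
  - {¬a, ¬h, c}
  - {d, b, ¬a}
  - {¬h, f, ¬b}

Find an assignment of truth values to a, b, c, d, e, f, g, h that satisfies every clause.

a=True, b=True, c=True, d=True, e=True, f=True, g=False, h=False

g occurs only negated in the remaining clauses — set g = False.
Set a = True and propagate.
Try b = True.
For the remaining variables, c = True, d = True, e = True, f = True, h = False works.
Every clause has at least one true literal under this assignment.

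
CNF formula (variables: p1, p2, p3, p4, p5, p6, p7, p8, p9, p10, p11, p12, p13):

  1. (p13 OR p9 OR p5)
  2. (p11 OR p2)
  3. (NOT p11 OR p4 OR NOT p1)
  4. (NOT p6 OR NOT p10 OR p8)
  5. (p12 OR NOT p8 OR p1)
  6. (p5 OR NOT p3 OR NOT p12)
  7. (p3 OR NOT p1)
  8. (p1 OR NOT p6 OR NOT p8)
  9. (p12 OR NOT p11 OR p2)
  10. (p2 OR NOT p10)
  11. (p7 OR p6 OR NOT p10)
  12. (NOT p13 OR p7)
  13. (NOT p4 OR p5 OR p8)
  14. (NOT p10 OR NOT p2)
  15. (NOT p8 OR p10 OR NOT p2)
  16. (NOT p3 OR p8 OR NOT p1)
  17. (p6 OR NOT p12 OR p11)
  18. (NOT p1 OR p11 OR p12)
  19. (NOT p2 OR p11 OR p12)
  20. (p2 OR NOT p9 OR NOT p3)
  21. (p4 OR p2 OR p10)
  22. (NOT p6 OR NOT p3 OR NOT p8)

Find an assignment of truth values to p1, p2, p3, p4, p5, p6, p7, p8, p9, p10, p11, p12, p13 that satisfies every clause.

p1=False  p2=True  p3=True  p4=True  p5=True  p6=False  p7=True  p8=False  p9=True  p10=False  p11=True  p12=True  p13=False

Check each clause:
  1. (p13 OR p5 OR p9) — p9 is true.
  2. (p11 OR p2) — p2 is true.
  3. (p4 OR NOT p11 OR NOT p1) — p4 is true.
  4. (p8 OR NOT p6 OR NOT p10) — NOT p6 is true.
  5. (NOT p8 OR p1 OR p12) — NOT p8 is true.
  6. (p5 OR NOT p3 OR NOT p12) — p5 is true.
  7. (p3 OR NOT p1) — p3 is true.
  8. (p1 OR NOT p8 OR NOT p6) — NOT p8 is true.
  9. (p12 OR NOT p11 OR p2) — p2 is true.
  10. (p2 OR NOT p10) — p2 is true.
  11. (p7 OR p6 OR NOT p10) — NOT p10 is true.
  12. (NOT p13 OR p7) — NOT p13 is true.
  13. (p5 OR NOT p4 OR p8) — p5 is true.
  14. (NOT p10 OR NOT p2) — NOT p10 is true.
  15. (NOT p2 OR NOT p8 OR p10) — NOT p8 is true.
  16. (NOT p1 OR p8 OR NOT p3) — NOT p1 is true.
  17. (p6 OR p11 OR NOT p12) — p11 is true.
  18. (p11 OR p12 OR NOT p1) — p11 is true.
  19. (p12 OR p11 OR NOT p2) — p11 is true.
  20. (p2 OR NOT p3 OR NOT p9) — p2 is true.
  21. (p4 OR p2 OR p10) — p2 is true.
  22. (NOT p6 OR NOT p3 OR NOT p8) — NOT p8 is true.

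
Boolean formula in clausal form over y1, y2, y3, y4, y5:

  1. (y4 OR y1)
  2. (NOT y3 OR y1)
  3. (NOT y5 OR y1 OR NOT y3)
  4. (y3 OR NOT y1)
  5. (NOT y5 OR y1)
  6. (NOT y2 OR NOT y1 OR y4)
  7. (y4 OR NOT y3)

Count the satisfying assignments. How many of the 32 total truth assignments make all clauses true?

The models are:
  y1=0 y2=0 y3=0 y4=1 y5=0
  y1=0 y2=1 y3=0 y4=1 y5=0
  y1=1 y2=0 y3=1 y4=1 y5=0
  y1=1 y2=0 y3=1 y4=1 y5=1
  y1=1 y2=1 y3=1 y4=1 y5=0
  y1=1 y2=1 y3=1 y4=1 y5=1
That's 6 in total.

6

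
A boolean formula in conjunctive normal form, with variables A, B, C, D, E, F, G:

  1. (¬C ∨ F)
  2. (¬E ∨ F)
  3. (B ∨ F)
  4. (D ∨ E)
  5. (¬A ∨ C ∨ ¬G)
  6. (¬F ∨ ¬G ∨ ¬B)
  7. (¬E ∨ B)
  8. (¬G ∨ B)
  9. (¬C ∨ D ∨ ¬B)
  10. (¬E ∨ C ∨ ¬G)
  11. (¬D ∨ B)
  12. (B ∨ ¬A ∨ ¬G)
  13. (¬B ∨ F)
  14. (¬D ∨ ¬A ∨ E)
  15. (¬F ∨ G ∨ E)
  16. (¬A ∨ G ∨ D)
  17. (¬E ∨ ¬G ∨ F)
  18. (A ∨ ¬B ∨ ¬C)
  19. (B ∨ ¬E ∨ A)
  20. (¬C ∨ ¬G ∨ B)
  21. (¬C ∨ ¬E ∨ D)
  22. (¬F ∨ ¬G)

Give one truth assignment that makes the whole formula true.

Set A = True and propagate.
Branch on B: take B = True.
  then F is forced to True.
  then G is forced to False.
  then E is forced to True.
  then D is forced to True.
C is now unconstrained; take C = True.
Every clause has at least one true literal under this assignment.

A=True  B=True  C=True  D=True  E=True  F=True  G=False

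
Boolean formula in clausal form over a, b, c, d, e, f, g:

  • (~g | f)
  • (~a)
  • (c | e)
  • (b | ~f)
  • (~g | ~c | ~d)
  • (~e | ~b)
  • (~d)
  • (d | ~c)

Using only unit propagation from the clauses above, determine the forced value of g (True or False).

(~a) stands alone — a = False.
Unit clause (~d) sets d = False.
(d | ~c): since d = False, the clause reduces to (~c). c = False.
From (c | e) and c = False: e = True.
(~b | ~e) with e = True leaves only ~b, so b = False.
In (b | ~f), b is now false; ~f must hold, so f = False.
From (~g | f) and f = False: g = False.

False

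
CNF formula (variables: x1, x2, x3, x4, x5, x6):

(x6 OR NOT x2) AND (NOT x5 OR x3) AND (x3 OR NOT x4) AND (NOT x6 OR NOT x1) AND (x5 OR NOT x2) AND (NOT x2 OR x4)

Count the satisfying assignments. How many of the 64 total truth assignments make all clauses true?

16

Split on x2, then x3.
  x2=T, x3=T: remaining (x1,x4,x5,x6) ∈ {(F,T,T,T)} — 1.
  x2=T, x3=F: a clause becomes empty — 0.
  x2=F, x3=T: x4, x5 free; 3 ways for (x1,x6) × 2^2 = 12.
  x2=F, x3=F: remaining (x1,x4,x5,x6) ∈ {(F,F,F,F); (F,F,F,T); (T,F,F,F)} — 3.
Total: 1 + 0 + 12 + 3 = 16.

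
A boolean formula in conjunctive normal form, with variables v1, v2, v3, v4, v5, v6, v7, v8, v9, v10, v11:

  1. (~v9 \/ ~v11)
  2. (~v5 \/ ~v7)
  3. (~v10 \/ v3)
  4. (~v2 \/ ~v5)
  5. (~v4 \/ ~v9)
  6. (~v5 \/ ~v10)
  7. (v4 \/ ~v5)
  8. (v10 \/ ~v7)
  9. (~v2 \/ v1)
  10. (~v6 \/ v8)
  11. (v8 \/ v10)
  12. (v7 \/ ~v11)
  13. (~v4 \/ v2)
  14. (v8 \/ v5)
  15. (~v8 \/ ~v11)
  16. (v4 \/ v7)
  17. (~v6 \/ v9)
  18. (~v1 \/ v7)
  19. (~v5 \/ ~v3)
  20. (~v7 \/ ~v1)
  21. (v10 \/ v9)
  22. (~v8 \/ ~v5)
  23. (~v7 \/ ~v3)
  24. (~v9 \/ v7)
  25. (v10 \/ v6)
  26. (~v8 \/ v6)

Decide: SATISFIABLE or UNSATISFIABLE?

UNSATISFIABLE

v7 = True:
  propagation gives v5=False, v10=True, v3=True; an empty clause results — contradiction.
v7 = False:
  propagation gives v11=False, v4=True, v9=False, v2=True; an empty clause results — contradiction.
Every branch closes, so no satisfying assignment exists.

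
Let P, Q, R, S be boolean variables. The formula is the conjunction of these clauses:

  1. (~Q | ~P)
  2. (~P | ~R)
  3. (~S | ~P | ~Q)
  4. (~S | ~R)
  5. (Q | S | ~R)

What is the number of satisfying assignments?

The models are:
  P=F Q=F R=F S=F
  P=F Q=F R=F S=T
  P=F Q=T R=F S=F
  P=F Q=T R=F S=T
  P=F Q=T R=T S=F
  P=T Q=F R=F S=F
  P=T Q=F R=F S=T
That's 7 in total.

7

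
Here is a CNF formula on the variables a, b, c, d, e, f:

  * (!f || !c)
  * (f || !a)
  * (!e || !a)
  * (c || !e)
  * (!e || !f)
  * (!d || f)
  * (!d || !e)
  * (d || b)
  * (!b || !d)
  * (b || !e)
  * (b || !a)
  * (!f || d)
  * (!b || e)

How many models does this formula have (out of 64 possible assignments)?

Satisfying assignments:
  a=0 b=0 c=0 d=1 e=0 f=1
  a=0 b=1 c=1 d=0 e=1 f=0
That's 2 in total.

2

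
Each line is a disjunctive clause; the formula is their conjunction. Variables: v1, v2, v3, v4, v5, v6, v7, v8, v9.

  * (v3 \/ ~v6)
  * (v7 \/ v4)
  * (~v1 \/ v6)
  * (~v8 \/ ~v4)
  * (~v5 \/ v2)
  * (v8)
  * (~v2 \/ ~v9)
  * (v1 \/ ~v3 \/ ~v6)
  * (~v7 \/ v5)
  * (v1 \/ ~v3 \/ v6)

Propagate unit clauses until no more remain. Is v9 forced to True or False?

(v8) is a unit clause: v8 = True.
In (~v8 \/ ~v4), ~v8 is now false; ~v4 must hold, so v4 = False.
(v7 \/ v4) with v4 = False leaves only v7, so v7 = True.
(v5 \/ ~v7) with v7 = True leaves only v5, so v5 = True.
In (v2 \/ ~v5), ~v5 is now false; v2 must hold, so v2 = True.
In (~v2 \/ ~v9), ~v2 is now false; ~v9 must hold, so v9 = False.

False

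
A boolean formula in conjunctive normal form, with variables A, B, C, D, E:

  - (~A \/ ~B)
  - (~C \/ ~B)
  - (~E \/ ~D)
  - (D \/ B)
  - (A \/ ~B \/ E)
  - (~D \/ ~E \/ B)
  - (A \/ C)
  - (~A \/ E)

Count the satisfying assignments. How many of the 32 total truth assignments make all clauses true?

The models are:
  A=F B=F C=T D=T E=F
That's 1 in total.

1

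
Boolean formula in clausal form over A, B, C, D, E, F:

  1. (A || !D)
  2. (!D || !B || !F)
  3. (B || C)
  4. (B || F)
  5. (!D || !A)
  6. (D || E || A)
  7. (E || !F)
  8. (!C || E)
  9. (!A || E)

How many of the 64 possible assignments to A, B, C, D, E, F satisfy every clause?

10

Case analysis on A and D:
  A=1, D=1: a clause becomes empty — 0.
  A=1, D=0: 5 of the 16 assignments to (B,C,E,F) work.
  A=0, D=1: a clause becomes empty — 0.
  A=0, D=0: 5 of the 16 assignments to (B,C,E,F) work.
Total: 0 + 5 + 0 + 5 = 10.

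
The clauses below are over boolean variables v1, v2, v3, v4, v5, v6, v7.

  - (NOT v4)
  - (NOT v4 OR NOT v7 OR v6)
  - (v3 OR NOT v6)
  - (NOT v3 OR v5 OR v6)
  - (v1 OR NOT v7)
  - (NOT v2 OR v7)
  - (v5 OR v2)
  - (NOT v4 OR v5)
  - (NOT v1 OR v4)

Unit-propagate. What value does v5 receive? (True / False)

Unit clause (NOT v4) sets v4 = False.
In (NOT v1 OR v4), v4 is now false; NOT v1 must hold, so v1 = False.
From (v1 OR NOT v7) and v1 = False: v7 = False.
From (NOT v2 OR v7) and v7 = False: v2 = False.
(v2 OR v5): since v2 = False, the clause reduces to (v5). v5 = True.

True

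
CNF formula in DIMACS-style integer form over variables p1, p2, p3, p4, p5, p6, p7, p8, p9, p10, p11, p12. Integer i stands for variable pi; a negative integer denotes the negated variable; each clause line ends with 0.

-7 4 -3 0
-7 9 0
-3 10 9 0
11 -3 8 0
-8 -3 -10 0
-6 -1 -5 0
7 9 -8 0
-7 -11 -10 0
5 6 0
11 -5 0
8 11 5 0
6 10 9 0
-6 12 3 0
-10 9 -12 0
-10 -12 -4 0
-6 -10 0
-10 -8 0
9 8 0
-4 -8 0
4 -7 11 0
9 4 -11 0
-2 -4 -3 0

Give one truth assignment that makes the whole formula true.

p2 occurs only negated in the remaining clauses — set p2 = False.
Pure literal: p9 appears only positively; assign p9 = True.
Try p1 = True.
Branch on p3: take p3 = False.
The remaining clauses are satisfied by p4 = False, p5 = True, p6 = False, p7 = False, p8 = False, p10 = True, p11 = True, p12 = True.
Check each clause:
  1. (p4 || !p7 || !p3) — !p7 is true.
  2. (!p7 || p9) — p9 is true.
  3. (!p3 || p10 || p9) — p9 is true.
  4. (p11 || !p3 || p8) — p11 is true.
  5. (!p8 || !p3 || !p10) — !p8 is true.
  6. (!p6 || !p1 || !p5) — !p6 is true.
  7. (p9 || !p8 || p7) — !p8 is true.
  8. (!p10 || !p7 || !p11) — !p7 is true.
  9. (p6 || p5) — p5 is true.
  10. (!p5 || p11) — p11 is true.
  11. (p11 || p5 || p8) — p11 is true.
  12. (p10 || p9 || p6) — p9 is true.
  13. (p3 || !p6 || p12) — !p6 is true.
  14. (!p12 || !p10 || p9) — p9 is true.
  15. (!p4 || !p10 || !p12) — !p4 is true.
  16. (!p10 || !p6) — !p6 is true.
  17. (!p10 || !p8) — !p8 is true.
  18. (p9 || p8) — p9 is true.
  19. (!p8 || !p4) — !p8 is true.
  20. (!p7 || p4 || p11) — !p7 is true.
  21. (p4 || !p11 || p9) — p9 is true.
  22. (!p4 || !p3 || !p2) — !p4 is true.

p1=T, p2=F, p3=F, p4=F, p5=T, p6=F, p7=F, p8=F, p9=T, p10=T, p11=T, p12=T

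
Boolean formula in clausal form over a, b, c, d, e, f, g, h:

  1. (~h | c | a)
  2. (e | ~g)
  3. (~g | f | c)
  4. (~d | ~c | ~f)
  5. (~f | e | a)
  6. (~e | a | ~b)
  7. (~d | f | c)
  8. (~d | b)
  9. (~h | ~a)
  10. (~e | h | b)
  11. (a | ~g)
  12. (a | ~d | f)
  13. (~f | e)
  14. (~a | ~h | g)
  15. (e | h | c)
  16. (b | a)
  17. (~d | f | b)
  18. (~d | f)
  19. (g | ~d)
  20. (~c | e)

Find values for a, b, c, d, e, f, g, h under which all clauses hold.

d occurs only negated in the remaining clauses — set d = False.
Set a = True and propagate.
  then h is forced to False.
Set b = True and propagate.
The remaining clauses are satisfied by c = False, e = True, f = True, g = False.
Check each clause:
  1. (c | a | ~h) — ~h is true.
  2. (e | ~g) — ~g is true.
  3. (~g | f | c) — ~g is true.
  4. (~f | ~d | ~c) — ~d is true.
  5. (e | ~f | a) — a is true.
  6. (a | ~e | ~b) — a is true.
  7. (f | ~d | c) — ~d is true.
  8. (~d | b) — b is true.
  9. (~h | ~a) — ~h is true.
  10. (h | ~e | b) — b is true.
  11. (~g | a) — a is true.
  12. (~d | f | a) — a is true.
  13. (~f | e) — e is true.
  14. (~h | g | ~a) — ~h is true.
  15. (c | h | e) — e is true.
  16. (a | b) — a is true.
  17. (f | ~d | b) — b is true.
  18. (~d | f) — ~d is true.
  19. (~d | g) — ~d is true.
  20. (~c | e) — ~c is true.

a=True, b=True, c=False, d=False, e=True, f=True, g=False, h=False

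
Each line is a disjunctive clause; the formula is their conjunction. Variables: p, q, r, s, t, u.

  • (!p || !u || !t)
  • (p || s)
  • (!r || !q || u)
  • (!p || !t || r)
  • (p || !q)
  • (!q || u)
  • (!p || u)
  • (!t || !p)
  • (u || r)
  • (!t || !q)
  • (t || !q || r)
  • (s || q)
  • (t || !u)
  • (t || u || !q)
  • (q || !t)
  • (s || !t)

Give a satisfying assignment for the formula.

p=0, q=0, r=1, s=1, t=0, u=0

Check each clause:
  1. (!t || !p || !u) — !u is true.
  2. (p || s) — s is true.
  3. (u || !r || !q) — !q is true.
  4. (!p || !t || r) — r is true.
  5. (p || !q) — !q is true.
  6. (u || !q) — !q is true.
  7. (!p || u) — !p is true.
  8. (!t || !p) — !t is true.
  9. (r || u) — r is true.
  10. (!q || !t) — !t is true.
  11. (r || t || !q) — r is true.
  12. (q || s) — s is true.
  13. (!u || t) — !u is true.
  14. (!q || t || u) — !q is true.
  15. (!t || q) — !t is true.
  16. (s || !t) — !t is true.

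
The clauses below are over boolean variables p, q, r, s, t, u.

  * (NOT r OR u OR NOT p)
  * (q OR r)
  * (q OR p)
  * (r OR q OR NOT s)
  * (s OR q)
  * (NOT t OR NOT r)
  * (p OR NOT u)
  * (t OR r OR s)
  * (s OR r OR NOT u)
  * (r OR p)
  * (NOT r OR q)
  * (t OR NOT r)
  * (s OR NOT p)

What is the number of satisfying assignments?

4

The models are:
  p=1 q=1 r=0 s=1 t=0 u=0
  p=1 q=1 r=0 s=1 t=0 u=1
  p=1 q=1 r=0 s=1 t=1 u=0
  p=1 q=1 r=0 s=1 t=1 u=1
That's 4 in total.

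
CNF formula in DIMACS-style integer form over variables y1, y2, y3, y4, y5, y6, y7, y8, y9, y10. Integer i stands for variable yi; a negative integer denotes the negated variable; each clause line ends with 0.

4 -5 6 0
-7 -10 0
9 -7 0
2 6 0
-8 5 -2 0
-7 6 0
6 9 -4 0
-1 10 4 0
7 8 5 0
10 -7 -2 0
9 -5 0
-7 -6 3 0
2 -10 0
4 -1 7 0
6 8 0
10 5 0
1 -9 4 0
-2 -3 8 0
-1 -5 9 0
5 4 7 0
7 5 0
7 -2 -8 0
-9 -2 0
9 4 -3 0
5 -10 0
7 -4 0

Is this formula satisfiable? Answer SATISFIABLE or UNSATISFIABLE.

SATISFIABLE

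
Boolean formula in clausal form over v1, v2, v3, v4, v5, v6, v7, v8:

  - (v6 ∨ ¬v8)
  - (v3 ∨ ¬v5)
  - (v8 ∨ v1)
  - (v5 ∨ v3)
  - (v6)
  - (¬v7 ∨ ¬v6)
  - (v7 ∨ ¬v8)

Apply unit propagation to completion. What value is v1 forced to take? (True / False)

True

(v6) is a unit clause: v6 = True.
In (¬v7 ∨ ¬v6), ¬v6 is now false; ¬v7 must hold, so v7 = False.
(v7 ∨ ¬v8): since v7 = False, the clause reduces to (¬v8). v8 = False.
From (v8 ∨ v1) and v8 = False: v1 = True.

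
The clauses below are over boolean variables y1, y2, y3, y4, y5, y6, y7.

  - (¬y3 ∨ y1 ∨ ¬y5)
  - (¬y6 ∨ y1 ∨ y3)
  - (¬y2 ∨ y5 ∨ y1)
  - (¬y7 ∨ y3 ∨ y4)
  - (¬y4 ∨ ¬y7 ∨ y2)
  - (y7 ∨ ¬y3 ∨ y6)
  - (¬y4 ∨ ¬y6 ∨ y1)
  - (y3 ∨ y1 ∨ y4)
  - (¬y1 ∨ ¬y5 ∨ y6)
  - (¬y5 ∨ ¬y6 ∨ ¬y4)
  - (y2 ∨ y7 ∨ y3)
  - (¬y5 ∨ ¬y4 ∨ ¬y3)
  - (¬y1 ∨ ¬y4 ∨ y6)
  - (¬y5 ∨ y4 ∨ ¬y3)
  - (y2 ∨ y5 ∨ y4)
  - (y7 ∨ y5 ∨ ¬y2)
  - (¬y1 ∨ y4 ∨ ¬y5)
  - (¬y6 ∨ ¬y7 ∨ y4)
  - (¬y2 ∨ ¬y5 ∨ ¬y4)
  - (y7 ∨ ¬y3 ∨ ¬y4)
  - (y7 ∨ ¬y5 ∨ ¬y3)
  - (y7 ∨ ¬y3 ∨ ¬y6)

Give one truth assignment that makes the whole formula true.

Set y1 = True and propagate.
For the remaining variables, y2 = True, y3 = True, y4 = True, y5 = False, y6 = True, y7 = True works.
Check each clause:
  1. (y1 ∨ ¬y5 ∨ ¬y3) — y1 is true.
  2. (¬y6 ∨ y1 ∨ y3) — y1 is true.
  3. (y5 ∨ y1 ∨ ¬y2) — y1 is true.
  4. (y4 ∨ ¬y7 ∨ y3) — y3 is true.
  5. (y2 ∨ ¬y4 ∨ ¬y7) — y2 is true.
  6. (¬y3 ∨ y6 ∨ y7) — y6 is true.
  7. (¬y4 ∨ ¬y6 ∨ y1) — y1 is true.
  8. (y3 ∨ y4 ∨ y1) — y1 is true.
  9. (¬y1 ∨ ¬y5 ∨ y6) — ¬y5 is true.
  10. (¬y5 ∨ ¬y6 ∨ ¬y4) — ¬y5 is true.
  11. (y3 ∨ y2 ∨ y7) — y2 is true.
  12. (¬y3 ∨ ¬y4 ∨ ¬y5) — ¬y5 is true.
  13. (¬y1 ∨ y6 ∨ ¬y4) — y6 is true.
  14. (¬y5 ∨ ¬y3 ∨ y4) — ¬y5 is true.
  15. (y2 ∨ y4 ∨ y5) — y2 is true.
  16. (¬y2 ∨ y5 ∨ y7) — y7 is true.
  17. (¬y1 ∨ y4 ∨ ¬y5) — ¬y5 is true.
  18. (y4 ∨ ¬y6 ∨ ¬y7) — y4 is true.
  19. (¬y4 ∨ ¬y5 ∨ ¬y2) — ¬y5 is true.
  20. (y7 ∨ ¬y4 ∨ ¬y3) — y7 is true.
  21. (y7 ∨ ¬y5 ∨ ¬y3) — ¬y5 is true.
  22. (¬y6 ∨ y7 ∨ ¬y3) — y7 is true.

y1=T, y2=T, y3=T, y4=T, y5=F, y6=T, y7=T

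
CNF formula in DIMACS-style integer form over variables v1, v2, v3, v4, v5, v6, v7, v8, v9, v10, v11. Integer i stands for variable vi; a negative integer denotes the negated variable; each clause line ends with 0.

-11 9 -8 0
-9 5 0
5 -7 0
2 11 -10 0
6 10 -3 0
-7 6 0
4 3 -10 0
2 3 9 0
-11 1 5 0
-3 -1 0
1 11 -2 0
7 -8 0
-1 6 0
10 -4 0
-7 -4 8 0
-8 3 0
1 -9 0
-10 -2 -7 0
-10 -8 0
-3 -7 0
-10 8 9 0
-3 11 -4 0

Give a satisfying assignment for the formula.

v5 occurs only positively in the remaining clauses — set v5 = True.
v6 occurs only positively in the remaining clauses — set v6 = True.
Try v1 = True.
  then v3 is forced to False.
  then v8 is forced to False.
Branch on v2: take v2 = True.
Set v4 = False and propagate.
  then v10 is forced to False.
v7, v9, v11 are now unconstrained; take v7 = True, v9 = True, v11 = False.
Every clause has at least one true literal under this assignment.

v1 = 1  v2 = 1  v3 = 0  v4 = 0  v5 = 1  v6 = 1  v7 = 1  v8 = 0  v9 = 1  v10 = 0  v11 = 0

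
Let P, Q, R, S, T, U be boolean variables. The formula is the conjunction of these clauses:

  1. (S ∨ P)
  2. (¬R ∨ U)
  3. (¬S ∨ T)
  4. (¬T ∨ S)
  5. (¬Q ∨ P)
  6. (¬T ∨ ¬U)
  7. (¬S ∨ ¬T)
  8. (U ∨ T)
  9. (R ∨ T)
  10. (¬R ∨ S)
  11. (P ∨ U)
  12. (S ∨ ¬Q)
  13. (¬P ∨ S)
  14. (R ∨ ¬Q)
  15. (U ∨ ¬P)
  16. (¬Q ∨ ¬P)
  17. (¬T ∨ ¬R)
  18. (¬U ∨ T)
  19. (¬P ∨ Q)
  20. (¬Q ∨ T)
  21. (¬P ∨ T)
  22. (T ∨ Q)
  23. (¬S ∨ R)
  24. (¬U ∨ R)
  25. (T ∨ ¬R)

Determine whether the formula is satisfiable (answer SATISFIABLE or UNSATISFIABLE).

T = True:
  propagation gives S=True; an empty clause results — contradiction.
T = False:
  propagation gives S=False, P=True; an empty clause results — contradiction.
Every branch closes, so no satisfying assignment exists.

UNSATISFIABLE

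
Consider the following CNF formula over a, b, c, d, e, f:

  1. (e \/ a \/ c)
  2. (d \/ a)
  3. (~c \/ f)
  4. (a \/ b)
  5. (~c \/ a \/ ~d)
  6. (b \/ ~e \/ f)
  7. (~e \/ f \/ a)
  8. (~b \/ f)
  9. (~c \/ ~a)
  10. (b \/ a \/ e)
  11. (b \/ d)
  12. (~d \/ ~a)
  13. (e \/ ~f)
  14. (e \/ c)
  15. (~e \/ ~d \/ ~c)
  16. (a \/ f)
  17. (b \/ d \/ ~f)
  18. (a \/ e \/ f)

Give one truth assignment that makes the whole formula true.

Set a = False and propagate.
  then d is forced to True.
  then b is forced to True.
  then c is forced to False.
  then e is forced to True.
  then f is forced to True.
Every clause has at least one true literal under this assignment.

a=F, b=T, c=F, d=T, e=T, f=T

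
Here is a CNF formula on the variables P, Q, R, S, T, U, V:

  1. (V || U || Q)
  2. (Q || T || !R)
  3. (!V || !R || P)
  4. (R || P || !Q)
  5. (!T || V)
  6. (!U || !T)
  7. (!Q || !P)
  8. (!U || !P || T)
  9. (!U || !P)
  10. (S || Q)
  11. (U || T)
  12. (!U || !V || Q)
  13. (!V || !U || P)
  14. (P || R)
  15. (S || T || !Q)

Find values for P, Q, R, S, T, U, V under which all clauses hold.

S occurs only positively in the remaining clauses — set S = True.
Branch on P: take P = True.
  then Q is forced to False.
  then U is forced to False.
  then V is forced to True.
  then T is forced to True.
R is now unconstrained; take R = True.
Every clause has at least one true literal under this assignment.

P = 1, Q = 0, R = 1, S = 1, T = 1, U = 0, V = 1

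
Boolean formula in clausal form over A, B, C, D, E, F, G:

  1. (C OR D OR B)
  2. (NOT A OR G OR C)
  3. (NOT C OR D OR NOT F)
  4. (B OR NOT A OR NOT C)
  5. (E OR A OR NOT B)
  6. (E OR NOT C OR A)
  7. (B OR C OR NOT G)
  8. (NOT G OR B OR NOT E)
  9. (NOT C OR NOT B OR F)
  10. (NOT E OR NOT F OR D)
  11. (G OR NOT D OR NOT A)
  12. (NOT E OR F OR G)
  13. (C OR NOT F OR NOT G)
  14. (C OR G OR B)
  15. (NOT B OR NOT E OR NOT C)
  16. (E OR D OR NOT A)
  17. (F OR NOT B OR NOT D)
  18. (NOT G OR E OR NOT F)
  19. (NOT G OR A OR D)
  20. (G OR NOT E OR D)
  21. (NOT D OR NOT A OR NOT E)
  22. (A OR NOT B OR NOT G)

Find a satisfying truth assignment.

Try A = False.
Try B = True.
  then E is forced to True.
  then C is forced to False.
  then G is forced to False.
  then F is forced to True.
  then D is forced to True.

A = False, B = True, C = False, D = True, E = True, F = True, G = False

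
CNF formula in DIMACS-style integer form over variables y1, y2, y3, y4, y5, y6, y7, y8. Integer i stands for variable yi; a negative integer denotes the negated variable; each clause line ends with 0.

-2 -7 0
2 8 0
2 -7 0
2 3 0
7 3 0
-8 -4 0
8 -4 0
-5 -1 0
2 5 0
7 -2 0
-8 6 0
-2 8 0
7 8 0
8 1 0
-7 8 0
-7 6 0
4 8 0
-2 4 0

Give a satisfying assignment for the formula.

Pure literal: y3 appears only positively; assign y3 = True.
Pure literal: y6 appears only positively; assign y6 = True.
Set y1 = False and propagate.
  then y8 is forced to True.
  then y4 is forced to False.
  then y2 is forced to False.
  then y7 is forced to False.
  then y5 is forced to True.
Every clause has at least one true literal under this assignment.

y1 = F, y2 = F, y3 = T, y4 = F, y5 = T, y6 = T, y7 = F, y8 = T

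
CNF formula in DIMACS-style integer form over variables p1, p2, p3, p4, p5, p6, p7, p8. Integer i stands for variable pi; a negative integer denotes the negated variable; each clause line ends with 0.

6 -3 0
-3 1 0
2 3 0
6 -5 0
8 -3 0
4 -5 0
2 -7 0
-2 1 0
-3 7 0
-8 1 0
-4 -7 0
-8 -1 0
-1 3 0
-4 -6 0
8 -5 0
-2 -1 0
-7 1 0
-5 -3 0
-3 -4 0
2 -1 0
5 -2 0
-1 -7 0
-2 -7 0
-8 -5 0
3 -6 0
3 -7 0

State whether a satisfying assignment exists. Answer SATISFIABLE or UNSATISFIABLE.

p3 = True:
  propagation gives p6=True, p1=True, p8=True; an empty clause results — contradiction.
p3 = False:
  propagation gives p2=True, p1=True; an empty clause results — contradiction.
Every branch closes, so no satisfying assignment exists.

UNSATISFIABLE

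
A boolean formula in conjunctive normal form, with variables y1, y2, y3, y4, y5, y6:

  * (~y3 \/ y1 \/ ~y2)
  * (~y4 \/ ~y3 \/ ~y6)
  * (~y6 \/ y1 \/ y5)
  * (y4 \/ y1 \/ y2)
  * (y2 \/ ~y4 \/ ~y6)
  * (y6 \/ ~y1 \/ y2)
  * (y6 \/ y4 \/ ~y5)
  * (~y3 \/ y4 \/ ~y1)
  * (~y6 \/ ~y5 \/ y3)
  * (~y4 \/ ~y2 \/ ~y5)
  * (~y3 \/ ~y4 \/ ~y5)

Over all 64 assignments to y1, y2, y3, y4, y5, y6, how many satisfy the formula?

11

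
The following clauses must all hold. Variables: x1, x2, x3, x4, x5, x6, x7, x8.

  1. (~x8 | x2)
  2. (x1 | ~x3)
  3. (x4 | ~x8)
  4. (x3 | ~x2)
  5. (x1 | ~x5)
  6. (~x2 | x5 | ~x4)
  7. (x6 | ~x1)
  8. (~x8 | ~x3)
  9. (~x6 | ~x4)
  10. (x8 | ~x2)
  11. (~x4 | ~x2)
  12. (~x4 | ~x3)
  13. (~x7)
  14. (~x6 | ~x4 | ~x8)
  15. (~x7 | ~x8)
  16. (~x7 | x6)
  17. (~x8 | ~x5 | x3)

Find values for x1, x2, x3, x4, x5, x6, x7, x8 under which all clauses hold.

x1=False  x2=False  x3=False  x4=True  x5=False  x6=False  x7=False  x8=False

Check each clause:
  1. (~x8 | x2) — ~x8 is true.
  2. (x1 | ~x3) — ~x3 is true.
  3. (~x8 | x4) — ~x8 is true.
  4. (~x2 | x3) — ~x2 is true.
  5. (~x5 | x1) — ~x5 is true.
  6. (x5 | ~x2 | ~x4) — ~x2 is true.
  7. (~x1 | x6) — ~x1 is true.
  8. (~x3 | ~x8) — ~x8 is true.
  9. (~x4 | ~x6) — ~x6 is true.
  10. (~x2 | x8) — ~x2 is true.
  11. (~x4 | ~x2) — ~x2 is true.
  12. (~x4 | ~x3) — ~x3 is true.
  13. (~x7) — ~x7 is true.
  14. (~x4 | ~x6 | ~x8) — ~x8 is true.
  15. (~x7 | ~x8) — ~x8 is true.
  16. (x6 | ~x7) — ~x7 is true.
  17. (x3 | ~x8 | ~x5) — ~x8 is true.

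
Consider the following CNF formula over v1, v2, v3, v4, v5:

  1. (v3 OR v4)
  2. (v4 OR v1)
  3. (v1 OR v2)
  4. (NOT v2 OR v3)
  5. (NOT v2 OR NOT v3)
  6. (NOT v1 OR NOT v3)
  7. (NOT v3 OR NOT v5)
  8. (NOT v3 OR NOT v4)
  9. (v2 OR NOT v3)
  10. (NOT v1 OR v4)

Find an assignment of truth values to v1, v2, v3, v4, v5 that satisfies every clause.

v1 = True, v2 = False, v3 = False, v4 = True, v5 = False

v5 occurs only negated in the remaining clauses — set v5 = False.
Branch on v1: take v1 = True.
  then v3 is forced to False.
  then v4 is forced to True.
  then v2 is forced to False.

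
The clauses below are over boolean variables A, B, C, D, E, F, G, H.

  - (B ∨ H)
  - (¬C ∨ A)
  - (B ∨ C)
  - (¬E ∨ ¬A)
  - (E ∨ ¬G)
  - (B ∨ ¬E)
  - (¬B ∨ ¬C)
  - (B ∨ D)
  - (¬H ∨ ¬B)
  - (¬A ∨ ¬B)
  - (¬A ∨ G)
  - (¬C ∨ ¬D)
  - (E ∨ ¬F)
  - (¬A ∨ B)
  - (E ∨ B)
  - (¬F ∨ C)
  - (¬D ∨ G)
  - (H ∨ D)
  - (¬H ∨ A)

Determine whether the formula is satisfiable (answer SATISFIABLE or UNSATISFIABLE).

Pure literal: F appears only negated; assign F = False.
Branch on A: take A = False.
  then C is forced to False.
  then B is forced to True.
  then H is forced to False.
  then D is forced to True.
  then G is forced to True.
  then E is forced to True.
So A=F  B=T  C=F  D=T  E=T  F=F  G=T  H=F is a satisfying assignment.

SATISFIABLE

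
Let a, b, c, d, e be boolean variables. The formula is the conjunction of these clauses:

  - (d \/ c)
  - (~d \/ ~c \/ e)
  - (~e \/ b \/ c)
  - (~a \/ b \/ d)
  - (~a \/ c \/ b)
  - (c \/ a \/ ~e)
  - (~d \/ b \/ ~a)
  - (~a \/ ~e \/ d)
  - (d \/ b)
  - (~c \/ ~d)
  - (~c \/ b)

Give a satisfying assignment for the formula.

Pure literal: b appears only positively; assign b = True.
Try a = True.
Set c = True and propagate.
  then d is forced to False.
  then e is forced to False.

a=1, b=1, c=1, d=0, e=0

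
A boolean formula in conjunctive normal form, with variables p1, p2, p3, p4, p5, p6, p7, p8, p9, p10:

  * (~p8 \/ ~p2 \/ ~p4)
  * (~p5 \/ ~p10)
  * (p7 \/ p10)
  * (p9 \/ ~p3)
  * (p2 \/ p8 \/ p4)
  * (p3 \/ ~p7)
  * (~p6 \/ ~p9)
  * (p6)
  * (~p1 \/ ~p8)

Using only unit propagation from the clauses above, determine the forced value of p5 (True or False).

(p6) is a unit clause: p6 = True.
(~p9 \/ ~p6): since p6 = True, the clause reduces to (~p9). p9 = False.
From (~p3 \/ p9) and p9 = False: p3 = False.
(~p7 \/ p3) with p3 = False leaves only ~p7, so p7 = False.
(p10 \/ p7) with p7 = False leaves only p10, so p10 = True.
(~p5 \/ ~p10) with p10 = True leaves only ~p5, so p5 = False.

False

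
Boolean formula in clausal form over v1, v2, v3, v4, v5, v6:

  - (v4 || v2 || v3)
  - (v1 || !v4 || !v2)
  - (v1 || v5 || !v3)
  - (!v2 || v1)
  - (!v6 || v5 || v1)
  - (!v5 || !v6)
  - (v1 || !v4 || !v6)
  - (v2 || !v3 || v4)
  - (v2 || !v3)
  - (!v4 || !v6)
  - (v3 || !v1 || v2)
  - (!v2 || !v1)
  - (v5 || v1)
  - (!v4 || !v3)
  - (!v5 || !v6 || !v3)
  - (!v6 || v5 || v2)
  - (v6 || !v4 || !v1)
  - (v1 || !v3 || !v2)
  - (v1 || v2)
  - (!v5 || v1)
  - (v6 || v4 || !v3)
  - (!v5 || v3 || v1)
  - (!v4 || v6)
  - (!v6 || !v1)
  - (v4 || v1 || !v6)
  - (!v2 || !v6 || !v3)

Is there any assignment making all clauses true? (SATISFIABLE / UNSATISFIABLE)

v1 = True:
  propagation gives v2=False, v3=False; an empty clause results — contradiction.
v1 = False:
  propagation gives v2=False; an empty clause results — contradiction.
Every branch closes, so no satisfying assignment exists.

UNSATISFIABLE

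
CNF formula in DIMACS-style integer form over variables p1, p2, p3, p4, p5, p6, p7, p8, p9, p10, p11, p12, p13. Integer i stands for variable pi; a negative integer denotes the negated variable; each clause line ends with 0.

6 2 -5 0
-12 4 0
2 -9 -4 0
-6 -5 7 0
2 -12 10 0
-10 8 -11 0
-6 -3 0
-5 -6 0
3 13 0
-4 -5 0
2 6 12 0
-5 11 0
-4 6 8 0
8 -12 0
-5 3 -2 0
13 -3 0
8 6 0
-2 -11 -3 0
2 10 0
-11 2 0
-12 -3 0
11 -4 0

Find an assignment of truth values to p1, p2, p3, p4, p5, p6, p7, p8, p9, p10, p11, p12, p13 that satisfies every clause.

p1=1, p2=1, p3=0, p4=0, p5=0, p6=0, p7=1, p8=1, p9=0, p10=0, p11=1, p12=0, p13=1

Check each clause:
  1. (!p5 || p2 || p6) — p2 is true.
  2. (!p12 || p4) — !p12 is true.
  3. (!p9 || p2 || !p4) — p2 is true.
  4. (!p6 || p7 || !p5) — !p6 is true.
  5. (p10 || p2 || !p12) — p2 is true.
  6. (p8 || !p11 || !p10) — p8 is true.
  7. (!p3 || !p6) — !p6 is true.
  8. (!p5 || !p6) — !p6 is true.
  9. (p3 || p13) — p13 is true.
  10. (!p4 || !p5) — !p5 is true.
  11. (p6 || p2 || p12) — p2 is true.
  12. (p11 || !p5) — p11 is true.
  13. (p8 || !p4 || p6) — p8 is true.
  14. (!p12 || p8) — p8 is true.
  15. (p3 || !p5 || !p2) — !p5 is true.
  16. (p13 || !p3) — p13 is true.
  17. (p8 || p6) — p8 is true.
  18. (!p2 || !p11 || !p3) — !p3 is true.
  19. (p2 || p10) — p2 is true.
  20. (p2 || !p11) — p2 is true.
  21. (!p3 || !p12) — !p12 is true.
  22. (p11 || !p4) — p11 is true.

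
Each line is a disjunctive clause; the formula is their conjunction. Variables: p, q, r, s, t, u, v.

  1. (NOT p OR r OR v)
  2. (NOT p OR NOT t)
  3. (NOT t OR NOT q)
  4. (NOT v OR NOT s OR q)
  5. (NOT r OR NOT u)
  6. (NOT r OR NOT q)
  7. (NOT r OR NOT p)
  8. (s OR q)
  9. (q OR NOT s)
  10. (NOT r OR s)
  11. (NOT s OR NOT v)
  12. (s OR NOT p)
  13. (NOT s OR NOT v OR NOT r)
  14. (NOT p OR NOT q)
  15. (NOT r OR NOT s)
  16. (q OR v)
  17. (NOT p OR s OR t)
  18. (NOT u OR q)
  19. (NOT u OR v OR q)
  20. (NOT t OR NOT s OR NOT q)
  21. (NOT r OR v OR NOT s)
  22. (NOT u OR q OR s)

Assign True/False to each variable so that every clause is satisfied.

p=False, q=True, r=False, s=True, t=False, u=True, v=False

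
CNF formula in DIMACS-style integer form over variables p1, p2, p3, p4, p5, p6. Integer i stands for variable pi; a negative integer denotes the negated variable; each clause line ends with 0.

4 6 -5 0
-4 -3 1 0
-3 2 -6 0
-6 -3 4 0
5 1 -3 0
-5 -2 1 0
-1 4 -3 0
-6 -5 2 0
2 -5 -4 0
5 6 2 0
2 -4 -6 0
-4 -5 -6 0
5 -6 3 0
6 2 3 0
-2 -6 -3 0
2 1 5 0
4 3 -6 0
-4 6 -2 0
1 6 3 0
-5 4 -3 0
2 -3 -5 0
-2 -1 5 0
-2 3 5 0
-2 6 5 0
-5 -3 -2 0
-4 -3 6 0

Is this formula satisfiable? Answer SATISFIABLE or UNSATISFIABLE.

p2 = True:
  p3 = True:
    propagation gives p6=False, p4=False, p5=False; an empty clause results — contradiction.
  p3 = False:
    p4 = True:
      propagation gives p6=False; contradiction.
    p4 = False:
      propagation gives p6=True; contradiction.
p2 = False:
  p3 = True:
    propagation gives p6=False, p5=True; an empty clause results — contradiction.
  p3 = False:
    propagation gives p6=True, p5=False; an empty clause results — contradiction.
Every branch closes, so no satisfying assignment exists.

UNSATISFIABLE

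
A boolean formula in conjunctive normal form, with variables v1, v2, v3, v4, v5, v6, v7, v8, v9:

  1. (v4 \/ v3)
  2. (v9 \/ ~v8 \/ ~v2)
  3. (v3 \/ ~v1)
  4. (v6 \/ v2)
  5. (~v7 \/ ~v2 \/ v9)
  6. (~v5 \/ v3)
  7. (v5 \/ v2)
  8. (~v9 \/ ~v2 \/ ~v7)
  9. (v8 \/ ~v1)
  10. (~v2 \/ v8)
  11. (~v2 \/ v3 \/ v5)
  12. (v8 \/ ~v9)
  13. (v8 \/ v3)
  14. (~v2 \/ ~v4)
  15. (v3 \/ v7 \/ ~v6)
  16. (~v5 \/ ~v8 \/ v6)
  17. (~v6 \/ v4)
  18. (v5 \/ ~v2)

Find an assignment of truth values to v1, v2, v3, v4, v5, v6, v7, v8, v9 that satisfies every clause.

v1 = F, v2 = F, v3 = T, v4 = T, v5 = T, v6 = T, v7 = F, v8 = T, v9 = F

v1 occurs only negated in the remaining clauses — set v1 = False.
v3 occurs only positively in the remaining clauses — set v3 = True.
Try v2 = False.
  then v6 is forced to True.
  then v5 is forced to True.
  then v4 is forced to True.
Try v8 = True.
v7, v9 are now unconstrained; take v7 = False, v9 = False.
Every clause has at least one true literal under this assignment.
Check each clause:
  1. (v4 \/ v3) — v3 is true.
  2. (~v8 \/ ~v2 \/ v9) — ~v2 is true.
  3. (~v1 \/ v3) — v3 is true.
  4. (v6 \/ v2) — v6 is true.
  5. (v9 \/ ~v7 \/ ~v2) — ~v7 is true.
  6. (v3 \/ ~v5) — v3 is true.
  7. (v2 \/ v5) — v5 is true.
  8. (~v2 \/ ~v7 \/ ~v9) — ~v7 is true.
  9. (~v1 \/ v8) — v8 is true.
  10. (~v2 \/ v8) — v8 is true.
  11. (v3 \/ v5 \/ ~v2) — v3 is true.
  12. (v8 \/ ~v9) — v8 is true.
  13. (v3 \/ v8) — v8 is true.
  14. (~v2 \/ ~v4) — ~v2 is true.
  15. (~v6 \/ v7 \/ v3) — v3 is true.
  16. (~v5 \/ ~v8 \/ v6) — v6 is true.
  17. (v4 \/ ~v6) — v4 is true.
  18. (v5 \/ ~v2) — v5 is true.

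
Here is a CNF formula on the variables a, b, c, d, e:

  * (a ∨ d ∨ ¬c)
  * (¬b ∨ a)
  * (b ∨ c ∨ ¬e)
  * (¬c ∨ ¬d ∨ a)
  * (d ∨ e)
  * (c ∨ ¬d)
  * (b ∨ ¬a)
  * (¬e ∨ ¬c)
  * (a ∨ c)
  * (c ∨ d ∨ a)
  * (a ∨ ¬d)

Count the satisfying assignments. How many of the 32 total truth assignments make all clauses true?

2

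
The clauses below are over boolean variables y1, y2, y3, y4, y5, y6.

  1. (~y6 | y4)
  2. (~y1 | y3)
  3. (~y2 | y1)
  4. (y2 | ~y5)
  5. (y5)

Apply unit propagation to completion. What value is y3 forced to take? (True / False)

True

(y5) stands alone — y5 = True.
(~y5 | y2) with y5 = True leaves only y2, so y2 = True.
(y1 | ~y2) with y2 = True leaves only y1, so y1 = True.
In (~y1 | y3), ~y1 is now false; y3 must hold, so y3 = True.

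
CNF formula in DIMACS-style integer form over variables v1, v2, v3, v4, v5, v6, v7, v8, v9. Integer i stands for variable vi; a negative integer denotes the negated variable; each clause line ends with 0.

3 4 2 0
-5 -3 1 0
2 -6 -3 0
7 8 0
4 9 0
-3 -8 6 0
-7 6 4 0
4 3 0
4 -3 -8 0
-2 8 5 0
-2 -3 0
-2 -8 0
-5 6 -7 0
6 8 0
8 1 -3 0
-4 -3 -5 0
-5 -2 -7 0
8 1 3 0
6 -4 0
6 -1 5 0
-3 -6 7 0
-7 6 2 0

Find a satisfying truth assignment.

v1 = T, v2 = F, v3 = F, v4 = T, v5 = F, v6 = T, v7 = T, v8 = T, v9 = F

Try v1 = True.
Try v2 = False.
The remaining clauses are satisfied by v3 = False, v4 = True, v5 = False, v6 = True, v7 = True, v8 = True, v9 = False.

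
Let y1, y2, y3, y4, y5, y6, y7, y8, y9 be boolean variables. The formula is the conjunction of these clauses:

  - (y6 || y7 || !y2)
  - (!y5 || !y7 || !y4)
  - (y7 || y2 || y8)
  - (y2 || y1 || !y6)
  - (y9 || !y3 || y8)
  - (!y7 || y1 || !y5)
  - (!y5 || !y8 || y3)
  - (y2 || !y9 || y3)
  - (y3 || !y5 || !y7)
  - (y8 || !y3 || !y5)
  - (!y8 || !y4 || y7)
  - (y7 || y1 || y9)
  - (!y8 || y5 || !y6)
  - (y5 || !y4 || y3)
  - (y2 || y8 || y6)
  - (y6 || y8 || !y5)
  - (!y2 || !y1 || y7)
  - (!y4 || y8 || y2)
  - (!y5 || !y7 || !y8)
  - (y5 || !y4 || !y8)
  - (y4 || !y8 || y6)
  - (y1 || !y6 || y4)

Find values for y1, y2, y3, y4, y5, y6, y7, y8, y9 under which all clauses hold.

y1 = F, y2 = T, y3 = T, y4 = T, y5 = F, y6 = F, y7 = T, y8 = F, y9 = T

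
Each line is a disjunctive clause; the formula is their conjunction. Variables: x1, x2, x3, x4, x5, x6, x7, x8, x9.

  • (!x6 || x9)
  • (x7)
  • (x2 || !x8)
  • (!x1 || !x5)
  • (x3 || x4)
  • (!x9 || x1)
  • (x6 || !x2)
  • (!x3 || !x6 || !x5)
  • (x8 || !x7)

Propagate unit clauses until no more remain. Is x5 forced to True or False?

False

(x7) is a unit clause: x7 = True.
In (!x7 || x8), !x7 is now false; x8 must hold, so x8 = True.
(x2 || !x8): since x8 = True, the clause reduces to (x2). x2 = True.
(x6 || !x2): since x2 = True, the clause reduces to (x6). x6 = True.
From (!x6 || x9) and x6 = True: x9 = True.
From (!x9 || x1) and x9 = True: x1 = True.
(!x1 || !x5): since x1 = True, the clause reduces to (!x5). x5 = False.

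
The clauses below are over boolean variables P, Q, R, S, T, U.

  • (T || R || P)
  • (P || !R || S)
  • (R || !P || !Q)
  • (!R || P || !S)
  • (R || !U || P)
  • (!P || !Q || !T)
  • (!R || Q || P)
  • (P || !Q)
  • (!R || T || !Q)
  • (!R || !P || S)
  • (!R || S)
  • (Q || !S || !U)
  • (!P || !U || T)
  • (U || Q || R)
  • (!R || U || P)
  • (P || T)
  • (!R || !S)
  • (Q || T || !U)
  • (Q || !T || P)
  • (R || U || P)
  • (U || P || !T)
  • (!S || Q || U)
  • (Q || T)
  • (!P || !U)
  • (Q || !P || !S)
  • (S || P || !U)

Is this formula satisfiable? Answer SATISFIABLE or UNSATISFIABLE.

P = True:
  Q = True:
    propagation gives R=True, T=False; an empty clause results — contradiction.
  Q = False:
    propagation gives R=True, S=True; an empty clause results — contradiction.
P = False:
  propagation gives Q=False, R=False, T=True; an empty clause results — contradiction.
Every branch closes, so no satisfying assignment exists.

UNSATISFIABLE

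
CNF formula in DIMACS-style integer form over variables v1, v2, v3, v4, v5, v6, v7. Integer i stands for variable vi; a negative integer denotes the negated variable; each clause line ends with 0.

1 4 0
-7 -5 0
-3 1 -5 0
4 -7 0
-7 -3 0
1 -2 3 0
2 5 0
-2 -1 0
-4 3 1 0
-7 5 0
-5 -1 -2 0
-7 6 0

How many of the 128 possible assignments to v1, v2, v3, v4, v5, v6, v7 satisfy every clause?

Case analysis on v1 and v5:
  v1=1, v5=1: forces v2=0; v7=0; v3, v4, v6 free → 2^3 = 8.
  v1=1, v5=0: a clause becomes empty — 0.
  v1=0, v5=1: a clause becomes empty — 0.
  v1=0, v5=0: remaining (v2,v3,v4,v6,v7) ∈ {(1,1,1,0,0); (1,1,1,1,0)} — 2.
Total: 8 + 0 + 0 + 2 = 10.

10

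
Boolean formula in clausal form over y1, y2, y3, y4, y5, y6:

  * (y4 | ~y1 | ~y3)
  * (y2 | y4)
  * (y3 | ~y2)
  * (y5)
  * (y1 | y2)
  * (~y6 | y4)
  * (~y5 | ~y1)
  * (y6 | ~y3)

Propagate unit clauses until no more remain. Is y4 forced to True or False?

True

(y5) stands alone — y5 = True.
From (~y5 | ~y1) and y5 = True: y1 = False.
(y2 | y1) with y1 = False leaves only y2, so y2 = True.
(~y2 | y3): since y2 = True, the clause reduces to (y3). y3 = True.
(~y3 | y6): since y3 = True, the clause reduces to (y6). y6 = True.
(~y6 | y4) with y6 = True leaves only y4, so y4 = True.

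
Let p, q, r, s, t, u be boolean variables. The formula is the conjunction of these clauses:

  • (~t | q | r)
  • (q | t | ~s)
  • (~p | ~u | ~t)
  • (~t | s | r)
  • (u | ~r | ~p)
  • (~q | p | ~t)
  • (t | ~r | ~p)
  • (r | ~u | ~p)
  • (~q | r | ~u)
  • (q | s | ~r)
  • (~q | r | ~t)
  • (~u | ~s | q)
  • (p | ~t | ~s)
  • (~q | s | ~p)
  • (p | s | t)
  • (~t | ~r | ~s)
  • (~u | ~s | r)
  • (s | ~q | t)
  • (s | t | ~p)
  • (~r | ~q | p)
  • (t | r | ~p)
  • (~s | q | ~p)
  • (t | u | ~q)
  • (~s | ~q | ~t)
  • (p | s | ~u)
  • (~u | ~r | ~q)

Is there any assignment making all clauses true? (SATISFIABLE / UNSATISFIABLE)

UNSATISFIABLE

t = True:
  q = True:
    propagation gives p=True, u=False, r=False; an empty clause results — contradiction.
  q = False:
    propagation gives r=True, s=True; an empty clause results — contradiction.
t = False:
  p = True:
    propagation gives r=False; an empty clause results — contradiction.
  p = False:
    propagation gives s=True, q=True, r=False, u=False; an empty clause results — contradiction.
Every branch closes, so no satisfying assignment exists.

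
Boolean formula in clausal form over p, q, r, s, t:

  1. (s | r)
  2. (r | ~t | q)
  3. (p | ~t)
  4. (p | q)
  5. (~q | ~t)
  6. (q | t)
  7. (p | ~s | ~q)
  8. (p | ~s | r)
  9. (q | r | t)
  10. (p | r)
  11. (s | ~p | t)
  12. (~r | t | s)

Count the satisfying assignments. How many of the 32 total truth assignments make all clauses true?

4

The models are:
  p=1 q=0 r=1 s=0 t=1
  p=1 q=0 r=1 s=1 t=1
  p=1 q=1 r=0 s=1 t=0
  p=1 q=1 r=1 s=1 t=0
Count: 4.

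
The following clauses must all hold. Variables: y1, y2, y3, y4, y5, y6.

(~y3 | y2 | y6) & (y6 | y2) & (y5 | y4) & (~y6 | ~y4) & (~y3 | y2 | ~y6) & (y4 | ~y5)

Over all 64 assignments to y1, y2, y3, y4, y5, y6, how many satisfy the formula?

Case analysis on y6 and y2:
  y6=1, y2=1: a clause becomes empty — 0.
  y6=1, y2=0: a clause becomes empty — 0.
  y6=0, y2=1: forces y4=1; y1, y3, y5 free → 2^3 = 8.
  y6=0, y2=0: a clause becomes empty — 0.
Total: 0 + 0 + 8 + 0 = 8.

8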